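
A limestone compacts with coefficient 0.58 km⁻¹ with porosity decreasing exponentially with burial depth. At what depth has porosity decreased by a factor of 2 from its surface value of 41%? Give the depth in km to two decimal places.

n/n₀ = 1/2 ⇒ exp(−k·d) = 1/2 ⇒ d = ln(2) / k
d = 0.6931 / 0.58 = 1.195 km

1.20 km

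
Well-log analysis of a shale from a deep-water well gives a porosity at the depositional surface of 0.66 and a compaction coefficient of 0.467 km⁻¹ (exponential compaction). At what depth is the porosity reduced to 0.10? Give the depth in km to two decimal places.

4.04 km

Invert Athy's law: z = ln(φ₀/φ) / c
z = ln(0.66/0.1) / 0.467 = ln(6.6) / 0.467 = 1.8871 / 0.467 = 4.041 km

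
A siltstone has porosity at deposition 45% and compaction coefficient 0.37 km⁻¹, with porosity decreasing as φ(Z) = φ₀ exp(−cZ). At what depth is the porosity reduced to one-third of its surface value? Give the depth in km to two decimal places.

φ/φ₀ = 1/3 ⇒ exp(−c·Z) = 1/3 ⇒ Z = ln(3) / c
Z = 1.0986 / 0.37 = 2.969 km

2.97 km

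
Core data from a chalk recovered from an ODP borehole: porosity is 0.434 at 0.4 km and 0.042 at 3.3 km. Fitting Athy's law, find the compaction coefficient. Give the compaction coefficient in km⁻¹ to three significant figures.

Athy: phi(z) = phi₀ e^(−kz) ⇒ phi₁/phi₂ = e^{k(z₂−z₁)} ⇒ k = ln(phi₁/phi₂)/(z₂−z₁)
k = ln(0.434/0.042) / (3.3 − 0.4) = ln(10.33) / 2.9 = 2.3354 / 2.9 = 0.8053 km⁻¹

0.805 km⁻¹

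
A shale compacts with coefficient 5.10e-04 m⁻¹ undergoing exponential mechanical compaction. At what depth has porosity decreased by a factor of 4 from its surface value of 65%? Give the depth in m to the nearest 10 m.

Working in km (1 km = 1000 m; k in km⁻¹ = k in m⁻¹ × 1000):
φ/φ₀ = 1/4 ⇒ exp(−k·Z) = 1/4 ⇒ Z = ln(4) / k
Z = 1.3863 / 0.51 = 2.718 km

2720 m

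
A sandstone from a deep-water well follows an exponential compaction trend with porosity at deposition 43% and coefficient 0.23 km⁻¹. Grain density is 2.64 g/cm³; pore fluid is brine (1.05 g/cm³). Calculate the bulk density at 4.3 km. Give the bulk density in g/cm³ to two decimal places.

Porosity at depth: n = 0.43·exp(−0.23×4.3) = 0.43×0.3719 = 0.1599
Bulk density: ρ_b = (1−n)ρ_g + n·ρ_f = 0.8401×2.64 + 0.1599×1.05
       = 2.218 + 0.168 = 2.386 g/cm³

2.39 g/cm³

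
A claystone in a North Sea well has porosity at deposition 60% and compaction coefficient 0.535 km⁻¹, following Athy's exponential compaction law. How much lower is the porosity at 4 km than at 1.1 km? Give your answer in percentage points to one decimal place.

φ(1.1) = 0.6·e^(−0.535×1.1) = 0.3331
φ(4) = 0.6·e^(−0.535×4) = 0.0706
Δφ = 0.3331 − 0.0706 = 0.2625

26.3 percentage points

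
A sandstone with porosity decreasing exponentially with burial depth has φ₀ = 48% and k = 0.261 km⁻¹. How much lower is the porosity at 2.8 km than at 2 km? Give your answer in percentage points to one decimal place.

φ(2) = 0.48·e^(−0.261×2) = 0.2848
φ(2.8) = 0.48·e^(−0.261×2.8) = 0.2311
Δφ = 0.2848 − 0.2311 = 0.0537

5.4 percentage points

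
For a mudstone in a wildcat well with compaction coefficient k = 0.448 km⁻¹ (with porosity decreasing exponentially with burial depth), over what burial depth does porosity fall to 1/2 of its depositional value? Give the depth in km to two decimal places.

φ/φ₀ = 1/2 ⇒ exp(−k·d) = 1/2 ⇒ d = ln(2) / k
d = 0.6931 / 0.448 = 1.547 km

1.55 km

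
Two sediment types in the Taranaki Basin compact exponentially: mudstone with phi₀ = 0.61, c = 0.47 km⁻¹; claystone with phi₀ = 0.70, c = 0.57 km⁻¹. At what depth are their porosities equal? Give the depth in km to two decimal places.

Set phi₀ₐ e^(−cₐd) = phi₀ᵦ e^(−cᵦd) ⇒ ln(phi₀ₐ/phi₀ᵦ) = (cₐ − cᵦ)·d
d = ln(0.61/0.7) / (0.47 − 0.57) = -0.1376 / -0.1 = 1.376 km

1.38 km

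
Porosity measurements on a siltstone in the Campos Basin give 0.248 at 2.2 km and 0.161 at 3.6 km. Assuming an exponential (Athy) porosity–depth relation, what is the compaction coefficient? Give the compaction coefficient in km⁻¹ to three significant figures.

Athy: n(d) = n₀ e^(−βd) ⇒ n₁/n₂ = e^{β(d₂−d₁)} ⇒ β = ln(n₁/n₂)/(d₂−d₁)
β = ln(0.248/0.161) / (3.6 − 2.2) = ln(1.54) / 1.4 = 0.4320 / 1.4 = 0.3086 km⁻¹

0.309 km⁻¹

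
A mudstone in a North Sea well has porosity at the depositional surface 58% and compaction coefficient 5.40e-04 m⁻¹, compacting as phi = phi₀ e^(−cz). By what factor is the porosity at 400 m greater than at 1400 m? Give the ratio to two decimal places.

Working in km (1 km = 1000 m; c in km⁻¹ = c in m⁻¹ × 1000):
phi(z₁)/phi(z₂) = e^(−c·z₁)/e^(−c·z₂) = e^{c(z₂−z₁)}
= exp(0.54 × 1) = exp(0.54) = 1.7160

1.72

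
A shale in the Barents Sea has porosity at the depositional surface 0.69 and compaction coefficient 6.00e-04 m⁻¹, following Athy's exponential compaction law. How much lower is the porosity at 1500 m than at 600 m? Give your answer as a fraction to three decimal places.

0.201

Working in km (1 km = 1000 m; c in km⁻¹ = c in m⁻¹ × 1000):
n(0.6) = 0.69·e^(−0.6×0.6) = 0.4814
n(1.5) = 0.69·e^(−0.6×1.5) = 0.2805
Δn = 0.4814 − 0.2805 = 0.2009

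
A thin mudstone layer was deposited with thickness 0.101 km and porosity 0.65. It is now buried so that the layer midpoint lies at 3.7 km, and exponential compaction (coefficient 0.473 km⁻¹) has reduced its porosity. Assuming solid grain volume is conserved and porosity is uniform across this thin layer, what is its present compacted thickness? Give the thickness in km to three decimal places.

Porosity at 3.7 km: φ = 0.65·exp(−0.473×3.7) = 0.1129
Solid-volume conservation: h(1−φ) = h₀(1−φ₀) ⇒ h = h₀·(1−φ₀)/(1−φ)
h = 0.101 × (1 − 0.65)/(1 − 0.1129) = 0.101 × 0.3946 = 0.0399 km

0.040 km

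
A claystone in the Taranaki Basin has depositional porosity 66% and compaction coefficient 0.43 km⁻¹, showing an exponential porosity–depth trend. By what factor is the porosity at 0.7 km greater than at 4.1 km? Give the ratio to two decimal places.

4.31

φ(z₁)/φ(z₂) = e^(−c·z₁)/e^(−c·z₂) = e^{c(z₂−z₁)}
= exp(0.43 × 3.4) = exp(1.462) = 4.3146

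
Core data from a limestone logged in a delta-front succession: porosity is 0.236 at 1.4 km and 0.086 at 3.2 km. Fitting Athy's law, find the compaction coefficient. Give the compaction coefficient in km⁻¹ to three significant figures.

Athy: n(Z) = n₀ e^(−βZ) ⇒ n₁/n₂ = e^{β(Z₂−Z₁)} ⇒ β = ln(n₁/n₂)/(Z₂−Z₁)
β = ln(0.236/0.086) / (3.2 − 1.4) = ln(2.744) / 1.8 = 1.0095 / 1.8 = 0.5608 km⁻¹

0.561 km⁻¹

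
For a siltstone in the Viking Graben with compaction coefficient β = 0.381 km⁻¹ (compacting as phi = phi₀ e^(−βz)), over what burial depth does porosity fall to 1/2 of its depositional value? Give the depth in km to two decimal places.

1.82 km

phi/phi₀ = 1/2 ⇒ exp(−β·z) = 1/2 ⇒ z = ln(2) / β
z = 0.6931 / 0.381 = 1.819 km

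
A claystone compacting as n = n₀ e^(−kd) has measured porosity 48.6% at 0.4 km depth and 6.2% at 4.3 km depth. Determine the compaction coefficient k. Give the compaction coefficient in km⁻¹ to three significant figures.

Athy: n(d) = n₀ e^(−kd) ⇒ n₁/n₂ = e^{k(d₂−d₁)} ⇒ k = ln(n₁/n₂)/(d₂−d₁)
k = ln(0.486/0.062) / (4.3 − 0.4) = ln(7.839) / 3.9 = 2.0591 / 3.9 = 0.528 km⁻¹

0.528 km⁻¹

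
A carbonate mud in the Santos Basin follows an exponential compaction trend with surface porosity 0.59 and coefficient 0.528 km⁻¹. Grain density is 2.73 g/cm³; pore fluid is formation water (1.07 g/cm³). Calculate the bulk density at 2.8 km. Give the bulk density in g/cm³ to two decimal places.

2.51 g/cm³

Porosity at depth: φ = 0.59·exp(−0.528×2.8) = 0.59×0.2280 = 0.1345
Bulk density: ρ_b = (1−φ)ρ_g + φ·ρ_f = 0.8655×2.73 + 0.1345×1.07
       = 2.363 + 0.144 = 2.507 g/cm³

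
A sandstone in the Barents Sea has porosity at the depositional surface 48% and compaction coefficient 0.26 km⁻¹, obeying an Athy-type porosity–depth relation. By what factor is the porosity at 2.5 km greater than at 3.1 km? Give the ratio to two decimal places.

1.17

n(d₁)/n(d₂) = e^(−c·d₁)/e^(−c·d₂) = e^{c(d₂−d₁)}
= exp(0.26 × 0.6) = exp(0.156) = 1.1688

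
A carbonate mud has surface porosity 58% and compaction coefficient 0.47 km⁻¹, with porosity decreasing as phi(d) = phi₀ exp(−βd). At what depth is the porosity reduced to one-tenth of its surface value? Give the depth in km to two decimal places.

4.90 km

phi/phi₀ = 1/10 ⇒ exp(−β·d) = 1/10 ⇒ d = ln(10) / β
d = 2.3026 / 0.47 = 4.899 km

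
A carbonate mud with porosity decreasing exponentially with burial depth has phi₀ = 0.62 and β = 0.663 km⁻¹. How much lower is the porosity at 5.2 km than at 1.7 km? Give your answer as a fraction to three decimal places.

0.181

phi(1.7) = 0.62·e^(−0.663×1.7) = 0.2009
phi(5.2) = 0.62·e^(−0.663×5.2) = 0.0197
Δphi = 0.2009 − 0.0197 = 0.1811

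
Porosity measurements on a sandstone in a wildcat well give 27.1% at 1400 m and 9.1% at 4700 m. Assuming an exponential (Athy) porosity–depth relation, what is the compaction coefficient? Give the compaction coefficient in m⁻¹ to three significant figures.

0.000331 m⁻¹

Working in km (1 km = 1000 m; k in km⁻¹ = k in m⁻¹ × 1000):
Athy: phi(z) = phi₀ e^(−kz) ⇒ phi₁/phi₂ = e^{k(z₂−z₁)} ⇒ k = ln(phi₁/phi₂)/(z₂−z₁)
k = ln(0.271/0.091) / (4.7 − 1.4) = ln(2.978) / 3.3 = 1.0913 / 3.3 = 0.3307 km⁻¹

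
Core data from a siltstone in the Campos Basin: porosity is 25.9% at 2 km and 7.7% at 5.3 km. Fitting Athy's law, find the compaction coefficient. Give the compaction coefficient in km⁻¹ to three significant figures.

Athy: phi(z) = phi₀ e^(−cz) ⇒ phi₁/phi₂ = e^{c(z₂−z₁)} ⇒ c = ln(phi₁/phi₂)/(z₂−z₁)
c = ln(0.259/0.077) / (5.3 − 2) = ln(3.364) / 3.3 = 1.2130 / 3.3 = 0.3676 km⁻¹

0.368 km⁻¹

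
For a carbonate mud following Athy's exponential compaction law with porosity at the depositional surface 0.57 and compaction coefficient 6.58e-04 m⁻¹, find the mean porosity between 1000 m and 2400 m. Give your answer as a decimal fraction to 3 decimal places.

0.193

Working in km (1 km = 1000 m; c in km⁻¹ = c in m⁻¹ × 1000):
⟨φ⟩ = (1/(d₂−d₁)) ∫ φ₀ e^(−cd) dd = φ₀·(e^(−c·d₁) − e^(−c·d₂)) / (c·(d₂−d₁))
e^(−0.658×1) = 0.5179; e^(−0.658×2.4) = 0.2061
⟨φ⟩ = 0.57 × (0.5179 − 0.2061) / (0.658 × 1.4) = 0.57 × 0.3384 = 0.1929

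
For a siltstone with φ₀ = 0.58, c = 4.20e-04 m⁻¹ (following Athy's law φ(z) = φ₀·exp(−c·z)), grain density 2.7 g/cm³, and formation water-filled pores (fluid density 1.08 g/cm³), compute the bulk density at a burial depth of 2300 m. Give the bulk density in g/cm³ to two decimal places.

Working in km (1 km = 1000 m; c in km⁻¹ = c in m⁻¹ × 1000):
Porosity at depth: φ = 0.58·exp(−0.42×2.3) = 0.58×0.3806 = 0.2207
Bulk density: ρ_b = (1−φ)ρ_g + φ·ρ_f = 0.7793×2.7 + 0.2207×1.08
       = 2.104 + 0.238 = 2.342 g/cm³

2.34 g/cm³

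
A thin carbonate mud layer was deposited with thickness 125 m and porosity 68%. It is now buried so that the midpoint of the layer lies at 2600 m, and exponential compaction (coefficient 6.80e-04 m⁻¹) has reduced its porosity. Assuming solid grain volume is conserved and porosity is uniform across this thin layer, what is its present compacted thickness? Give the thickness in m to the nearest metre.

Working in km (1 km = 1000 m; β in km⁻¹ = β in m⁻¹ × 1000):
Porosity at 2.6 km: n = 0.68·exp(−0.68×2.6) = 0.1161
Solid-volume conservation: h(1−n) = h₀(1−n₀) ⇒ h = h₀·(1−n₀)/(1−n)
h = 0.125 × (1 − 0.68)/(1 − 0.1161) = 0.125 × 0.3620 = 0.0453 km

45 m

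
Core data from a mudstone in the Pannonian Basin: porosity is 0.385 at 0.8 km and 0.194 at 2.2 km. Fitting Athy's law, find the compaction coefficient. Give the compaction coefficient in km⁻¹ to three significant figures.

Athy: φ(d) = φ₀ e^(−kd) ⇒ φ₁/φ₂ = e^{k(d₂−d₁)} ⇒ k = ln(φ₁/φ₂)/(d₂−d₁)
k = ln(0.385/0.194) / (2.2 − 0.8) = ln(1.985) / 1.4 = 0.6854 / 1.4 = 0.4896 km⁻¹

0.490 km⁻¹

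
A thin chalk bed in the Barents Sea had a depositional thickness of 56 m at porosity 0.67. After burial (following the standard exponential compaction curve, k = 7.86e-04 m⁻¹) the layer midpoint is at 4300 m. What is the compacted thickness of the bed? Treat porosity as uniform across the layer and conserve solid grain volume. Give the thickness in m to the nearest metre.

Working in km (1 km = 1000 m; k in km⁻¹ = k in m⁻¹ × 1000):
Porosity at 4.3 km: phi = 0.67·exp(−0.786×4.3) = 0.0228
Solid-volume conservation: h(1−phi) = h₀(1−phi₀) ⇒ h = h₀·(1−phi₀)/(1−phi)
h = 0.056 × (1 − 0.67)/(1 − 0.0228) = 0.056 × 0.3377 = 0.0189 km

19 m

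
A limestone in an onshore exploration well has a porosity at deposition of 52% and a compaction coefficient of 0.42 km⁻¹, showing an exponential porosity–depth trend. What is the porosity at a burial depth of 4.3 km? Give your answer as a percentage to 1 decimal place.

φ = φ₀·exp(−β·d) = 0.52 × exp(−0.42 × 4.3) = 0.52 × exp(−1.806)
  = 0.52 × 0.1643 = 0.0854

8.5%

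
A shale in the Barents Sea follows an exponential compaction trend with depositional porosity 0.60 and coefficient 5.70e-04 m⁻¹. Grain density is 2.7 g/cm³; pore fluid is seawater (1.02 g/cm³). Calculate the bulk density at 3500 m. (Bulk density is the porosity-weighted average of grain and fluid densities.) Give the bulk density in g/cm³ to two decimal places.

2.56 g/cm³

Working in km (1 km = 1000 m; k in km⁻¹ = k in m⁻¹ × 1000):
Porosity at depth: φ = 0.6·exp(−0.57×3.5) = 0.6×0.1360 = 0.0816
Bulk density: ρ_b = (1−φ)ρ_g + φ·ρ_f = 0.9184×2.7 + 0.0816×1.02
       = 2.480 + 0.083 = 2.563 g/cm³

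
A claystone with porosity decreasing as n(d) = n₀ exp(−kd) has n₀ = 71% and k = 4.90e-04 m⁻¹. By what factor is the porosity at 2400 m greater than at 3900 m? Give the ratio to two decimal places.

2.09

Working in km (1 km = 1000 m; k in km⁻¹ = k in m⁻¹ × 1000):
n(d₁)/n(d₂) = e^(−k·d₁)/e^(−k·d₂) = e^{k(d₂−d₁)}
= exp(0.49 × 1.5) = exp(0.735) = 2.0855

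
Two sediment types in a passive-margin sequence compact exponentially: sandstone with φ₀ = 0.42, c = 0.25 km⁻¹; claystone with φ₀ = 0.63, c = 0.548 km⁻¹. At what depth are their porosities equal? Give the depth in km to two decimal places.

Set φ₀ₐ e^(−cₐd) = φ₀ᵦ e^(−cᵦd) ⇒ ln(φ₀ₐ/φ₀ᵦ) = (cₐ − cᵦ)·d
d = ln(0.42/0.63) / (0.25 − 0.548) = -0.4055 / -0.298 = 1.361 km

1.36 km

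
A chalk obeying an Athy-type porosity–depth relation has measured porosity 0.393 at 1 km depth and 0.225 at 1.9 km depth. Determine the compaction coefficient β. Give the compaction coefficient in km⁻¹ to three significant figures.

0.620 km⁻¹

Athy: phi(Z) = phi₀ e^(−βZ) ⇒ phi₁/phi₂ = e^{β(Z₂−Z₁)} ⇒ β = ln(phi₁/phi₂)/(Z₂−Z₁)
β = ln(0.393/0.225) / (1.9 − 1) = ln(1.747) / 0.9 = 0.5577 / 0.9 = 0.6197 km⁻¹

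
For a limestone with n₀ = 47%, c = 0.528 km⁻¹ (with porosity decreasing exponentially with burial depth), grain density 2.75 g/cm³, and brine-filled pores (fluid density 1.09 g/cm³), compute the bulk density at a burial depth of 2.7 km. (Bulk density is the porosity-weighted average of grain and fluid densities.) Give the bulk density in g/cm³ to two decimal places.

Porosity at depth: n = 0.47·exp(−0.528×2.7) = 0.47×0.2404 = 0.1130
Bulk density: ρ_b = (1−n)ρ_g + n·ρ_f = 0.8870×2.75 + 0.1130×1.09
       = 2.439 + 0.123 = 2.562 g/cm³

2.56 g/cm³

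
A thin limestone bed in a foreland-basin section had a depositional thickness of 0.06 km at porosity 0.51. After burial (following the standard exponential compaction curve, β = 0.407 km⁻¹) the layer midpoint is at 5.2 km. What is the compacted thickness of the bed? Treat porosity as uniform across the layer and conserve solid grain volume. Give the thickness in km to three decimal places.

Porosity at 5.2 km: phi = 0.51·exp(−0.407×5.2) = 0.0614
Solid-volume conservation: h(1−phi) = h₀(1−phi₀) ⇒ h = h₀·(1−phi₀)/(1−phi)
h = 0.06 × (1 − 0.51)/(1 − 0.0614) = 0.06 × 0.5221 = 0.0313 km

0.031 km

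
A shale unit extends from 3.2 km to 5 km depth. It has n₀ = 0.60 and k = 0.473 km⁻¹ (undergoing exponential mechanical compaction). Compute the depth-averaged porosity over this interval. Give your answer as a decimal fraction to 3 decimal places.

0.089

⟨n⟩ = (1/(Z₂−Z₁)) ∫ n₀ e^(−kZ) dZ = n₀·(e^(−k·Z₁) − e^(−k·Z₂)) / (k·(Z₂−Z₁))
e^(−0.473×3.2) = 0.2201; e^(−0.473×5) = 0.0939
⟨n⟩ = 0.6 × (0.2201 − 0.0939) / (0.473 × 1.8) = 0.6 × 0.1482 = 0.0889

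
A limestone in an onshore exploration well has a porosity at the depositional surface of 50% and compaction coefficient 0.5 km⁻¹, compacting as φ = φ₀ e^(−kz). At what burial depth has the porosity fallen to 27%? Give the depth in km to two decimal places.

Invert Athy's law: z = ln(φ₀/φ) / k
z = ln(0.5/0.27) / 0.5 = ln(1.852) / 0.5 = 0.6162 / 0.5 = 1.232 km

1.23 km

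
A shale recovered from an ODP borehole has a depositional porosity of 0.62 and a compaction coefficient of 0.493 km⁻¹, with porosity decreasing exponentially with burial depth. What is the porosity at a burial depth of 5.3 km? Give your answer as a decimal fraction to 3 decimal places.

φ = φ₀·exp(−k·z) = 0.62 × exp(−0.493 × 5.3) = 0.62 × exp(−2.613)
  = 0.62 × 0.0733 = 0.0455

0.045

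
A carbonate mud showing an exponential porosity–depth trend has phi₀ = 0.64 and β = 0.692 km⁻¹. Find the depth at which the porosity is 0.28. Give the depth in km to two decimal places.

Invert Athy's law: d = ln(phi₀/phi) / β
d = ln(0.64/0.28) / 0.692 = ln(2.286) / 0.692 = 0.8267 / 0.692 = 1.195 km

1.19 km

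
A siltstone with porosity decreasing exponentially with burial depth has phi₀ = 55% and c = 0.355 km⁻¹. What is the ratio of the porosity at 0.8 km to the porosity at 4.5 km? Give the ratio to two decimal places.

phi(Z₁)/phi(Z₂) = e^(−c·Z₁)/e^(−c·Z₂) = e^{c(Z₂−Z₁)}
= exp(0.355 × 3.7) = exp(1.313) = 3.7192

3.72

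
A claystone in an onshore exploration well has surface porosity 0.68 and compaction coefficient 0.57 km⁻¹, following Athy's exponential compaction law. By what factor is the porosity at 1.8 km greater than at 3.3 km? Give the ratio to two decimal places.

n(Z₁)/n(Z₂) = e^(−c·Z₁)/e^(−c·Z₂) = e^{c(Z₂−Z₁)}
= exp(0.57 × 1.5) = exp(0.855) = 2.3514

2.35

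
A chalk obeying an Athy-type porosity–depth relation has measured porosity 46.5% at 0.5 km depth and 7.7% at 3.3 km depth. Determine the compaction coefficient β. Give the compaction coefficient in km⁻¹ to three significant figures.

Athy: n(Z) = n₀ e^(−βZ) ⇒ n₁/n₂ = e^{β(Z₂−Z₁)} ⇒ β = ln(n₁/n₂)/(Z₂−Z₁)
β = ln(0.465/0.077) / (3.3 − 0.5) = ln(6.039) / 2.8 = 1.7982 / 2.8 = 0.6422 km⁻¹

0.642 km⁻¹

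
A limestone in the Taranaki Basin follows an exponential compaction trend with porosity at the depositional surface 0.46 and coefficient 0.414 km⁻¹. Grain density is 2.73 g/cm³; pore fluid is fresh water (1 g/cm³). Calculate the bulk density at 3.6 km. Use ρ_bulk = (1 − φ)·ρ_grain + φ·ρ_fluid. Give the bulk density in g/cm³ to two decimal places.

Porosity at depth: phi = 0.46·exp(−0.414×3.6) = 0.46×0.2253 = 0.1036
Bulk density: ρ_b = (1−phi)ρ_g + phi·ρ_f = 0.8964×2.73 + 0.1036×1
       = 2.447 + 0.104 = 2.551 g/cm³

2.55 g/cm³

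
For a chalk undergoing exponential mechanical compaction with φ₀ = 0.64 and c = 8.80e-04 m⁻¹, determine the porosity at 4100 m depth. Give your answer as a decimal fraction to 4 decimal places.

Working in km (1 km = 1000 m; c in km⁻¹ = c in m⁻¹ × 1000):
φ = φ₀·exp(−c·z) = 0.64 × exp(−0.88 × 4.1) = 0.64 × exp(−3.608)
  = 0.64 × 0.0271 = 0.0173

0.0173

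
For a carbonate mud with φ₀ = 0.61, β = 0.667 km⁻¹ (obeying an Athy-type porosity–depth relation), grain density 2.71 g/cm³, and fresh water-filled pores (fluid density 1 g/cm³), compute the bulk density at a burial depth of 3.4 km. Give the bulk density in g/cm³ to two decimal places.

2.60 g/cm³

Porosity at depth: φ = 0.61·exp(−0.667×3.4) = 0.61×0.1035 = 0.0632
Bulk density: ρ_b = (1−φ)ρ_g + φ·ρ_f = 0.9368×2.71 + 0.0632×1
       = 2.539 + 0.063 = 2.602 g/cm³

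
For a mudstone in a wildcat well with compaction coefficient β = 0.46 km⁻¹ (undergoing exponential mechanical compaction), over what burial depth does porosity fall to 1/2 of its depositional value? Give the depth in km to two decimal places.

phi/phi₀ = 1/2 ⇒ exp(−β·d) = 1/2 ⇒ d = ln(2) / β
d = 0.6931 / 0.46 = 1.507 km

1.51 km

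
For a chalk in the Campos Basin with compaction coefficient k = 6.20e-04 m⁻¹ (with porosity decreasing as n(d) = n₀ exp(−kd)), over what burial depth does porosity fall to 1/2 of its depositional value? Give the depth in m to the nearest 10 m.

1120 m

Working in km (1 km = 1000 m; k in km⁻¹ = k in m⁻¹ × 1000):
n/n₀ = 1/2 ⇒ exp(−k·d) = 1/2 ⇒ d = ln(2) / k
d = 0.6931 / 0.62 = 1.118 km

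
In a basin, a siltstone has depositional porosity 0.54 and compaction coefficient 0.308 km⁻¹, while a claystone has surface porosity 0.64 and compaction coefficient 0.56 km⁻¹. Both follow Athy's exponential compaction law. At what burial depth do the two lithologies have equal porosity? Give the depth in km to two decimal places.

0.67 km

Set φ₀ₐ e^(−cₐd) = φ₀ᵦ e^(−cᵦd) ⇒ ln(φ₀ₐ/φ₀ᵦ) = (cₐ − cᵦ)·d
d = ln(0.54/0.64) / (0.308 − 0.56) = -0.1699 / -0.252 = 0.674 km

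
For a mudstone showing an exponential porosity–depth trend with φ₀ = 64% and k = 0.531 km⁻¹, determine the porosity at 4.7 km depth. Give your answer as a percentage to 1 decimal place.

φ = φ₀·exp(−k·d) = 0.64 × exp(−0.531 × 4.7) = 0.64 × exp(−2.496)
  = 0.64 × 0.0824 = 0.0528

5.3%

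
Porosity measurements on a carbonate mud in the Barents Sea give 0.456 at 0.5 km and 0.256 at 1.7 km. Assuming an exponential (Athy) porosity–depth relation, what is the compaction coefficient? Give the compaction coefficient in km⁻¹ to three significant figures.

0.481 km⁻¹

Athy: φ(Z) = φ₀ e^(−βZ) ⇒ φ₁/φ₂ = e^{β(Z₂−Z₁)} ⇒ β = ln(φ₁/φ₂)/(Z₂−Z₁)
β = ln(0.456/0.256) / (1.7 − 0.5) = ln(1.781) / 1.2 = 0.5773 / 1.2 = 0.4811 km⁻¹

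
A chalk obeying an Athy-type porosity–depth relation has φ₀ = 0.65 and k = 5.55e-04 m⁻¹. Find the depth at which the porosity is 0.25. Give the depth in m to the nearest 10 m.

1720 m

Working in km (1 km = 1000 m; k in km⁻¹ = k in m⁻¹ × 1000):
Invert Athy's law: z = ln(φ₀/φ) / k
z = ln(0.65/0.25) / 0.555 = ln(2.6) / 0.555 = 0.9555 / 0.555 = 1.722 km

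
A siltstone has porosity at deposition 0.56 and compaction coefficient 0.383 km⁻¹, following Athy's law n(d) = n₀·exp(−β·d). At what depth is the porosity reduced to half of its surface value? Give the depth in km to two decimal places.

n/n₀ = 1/2 ⇒ exp(−β·d) = 1/2 ⇒ d = ln(2) / β
d = 0.6931 / 0.383 = 1.810 km

1.81 km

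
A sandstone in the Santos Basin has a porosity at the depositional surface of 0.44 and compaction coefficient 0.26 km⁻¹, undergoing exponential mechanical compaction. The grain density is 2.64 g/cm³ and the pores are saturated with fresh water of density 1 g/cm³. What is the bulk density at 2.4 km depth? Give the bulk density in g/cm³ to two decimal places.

Porosity at depth: phi = 0.44·exp(−0.26×2.4) = 0.44×0.5358 = 0.2358
Bulk density: ρ_b = (1−phi)ρ_g + phi·ρ_f = 0.7642×2.64 + 0.2358×1
       = 2.018 + 0.236 = 2.253 g/cm³

2.25 g/cm³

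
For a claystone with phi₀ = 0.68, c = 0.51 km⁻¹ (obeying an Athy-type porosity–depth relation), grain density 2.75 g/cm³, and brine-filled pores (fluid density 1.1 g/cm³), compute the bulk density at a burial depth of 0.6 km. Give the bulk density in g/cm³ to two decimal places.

1.92 g/cm³

Porosity at depth: phi = 0.68·exp(−0.51×0.6) = 0.68×0.7364 = 0.5007
Bulk density: ρ_b = (1−phi)ρ_g + phi·ρ_f = 0.4993×2.75 + 0.5007×1.1
       = 1.373 + 0.551 = 1.924 g/cm³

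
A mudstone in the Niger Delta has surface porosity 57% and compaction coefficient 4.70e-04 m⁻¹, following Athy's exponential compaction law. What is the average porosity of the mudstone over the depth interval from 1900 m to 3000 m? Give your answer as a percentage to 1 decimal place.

18.2%

Working in km (1 km = 1000 m; c in km⁻¹ = c in m⁻¹ × 1000):
⟨φ⟩ = (1/(z₂−z₁)) ∫ φ₀ e^(−cz) dz = φ₀·(e^(−c·z₁) − e^(−c·z₂)) / (c·(z₂−z₁))
e^(−0.47×1.9) = 0.4094; e^(−0.47×3) = 0.2441
⟨φ⟩ = 0.57 × (0.4094 − 0.2441) / (0.47 × 1.1) = 0.57 × 0.3197 = 0.1822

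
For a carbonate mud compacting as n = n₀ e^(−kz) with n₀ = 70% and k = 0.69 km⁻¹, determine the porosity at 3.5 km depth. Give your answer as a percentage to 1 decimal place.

6.3%

n = n₀·exp(−k·z) = 0.7 × exp(−0.69 × 3.5) = 0.7 × exp(−2.415)
  = 0.7 × 0.0894 = 0.0626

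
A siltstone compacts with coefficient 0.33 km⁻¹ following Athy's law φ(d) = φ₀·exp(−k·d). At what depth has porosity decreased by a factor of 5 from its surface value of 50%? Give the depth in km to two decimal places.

4.88 km

φ/φ₀ = 1/5 ⇒ exp(−k·d) = 1/5 ⇒ d = ln(5) / k
d = 1.6094 / 0.33 = 4.877 km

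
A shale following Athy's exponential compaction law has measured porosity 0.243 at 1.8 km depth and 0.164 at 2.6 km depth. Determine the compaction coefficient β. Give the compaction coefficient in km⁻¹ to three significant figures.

Athy: phi(d) = phi₀ e^(−βd) ⇒ phi₁/phi₂ = e^{β(d₂−d₁)} ⇒ β = ln(phi₁/phi₂)/(d₂−d₁)
β = ln(0.243/0.164) / (2.6 − 1.8) = ln(1.482) / 0.8 = 0.3932 / 0.8 = 0.4915 km⁻¹

0.491 km⁻¹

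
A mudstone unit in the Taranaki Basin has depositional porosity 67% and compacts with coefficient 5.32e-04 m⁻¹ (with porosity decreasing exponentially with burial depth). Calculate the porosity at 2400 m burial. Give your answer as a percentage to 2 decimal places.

18.69%

Working in km (1 km = 1000 m; β in km⁻¹ = β in m⁻¹ × 1000):
φ = φ₀·exp(−β·d) = 0.67 × exp(−0.532 × 2.4) = 0.67 × exp(−1.277)
  = 0.67 × 0.2789 = 0.1869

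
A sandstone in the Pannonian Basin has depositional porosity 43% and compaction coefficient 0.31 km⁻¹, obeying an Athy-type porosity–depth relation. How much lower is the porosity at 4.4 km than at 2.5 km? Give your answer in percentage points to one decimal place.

phi(2.5) = 0.43·e^(−0.31×2.5) = 0.1981
phi(4.4) = 0.43·e^(−0.31×4.4) = 0.1099
Δphi = 0.1981 − 0.1099 = 0.0882

8.8 percentage points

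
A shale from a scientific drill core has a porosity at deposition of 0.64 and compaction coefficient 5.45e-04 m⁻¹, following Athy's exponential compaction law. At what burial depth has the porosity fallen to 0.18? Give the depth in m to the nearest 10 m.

Working in km (1 km = 1000 m; β in km⁻¹ = β in m⁻¹ × 1000):
Invert Athy's law: z = ln(phi₀/phi) / β
z = ln(0.64/0.18) / 0.545 = ln(3.556) / 0.545 = 1.2685 / 0.545 = 2.328 km

2330 m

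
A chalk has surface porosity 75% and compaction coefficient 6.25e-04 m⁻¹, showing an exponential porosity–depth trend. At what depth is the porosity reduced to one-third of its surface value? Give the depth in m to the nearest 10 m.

1760 m

Working in km (1 km = 1000 m; c in km⁻¹ = c in m⁻¹ × 1000):
φ/φ₀ = 1/3 ⇒ exp(−c·d) = 1/3 ⇒ d = ln(3) / c
d = 1.0986 / 0.625 = 1.758 km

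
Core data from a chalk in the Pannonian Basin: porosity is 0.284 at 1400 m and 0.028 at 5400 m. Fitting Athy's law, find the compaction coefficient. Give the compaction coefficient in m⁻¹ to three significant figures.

0.000579 m⁻¹

Working in km (1 km = 1000 m; β in km⁻¹ = β in m⁻¹ × 1000):
Athy: phi(Z) = phi₀ e^(−βZ) ⇒ phi₁/phi₂ = e^{β(Z₂−Z₁)} ⇒ β = ln(phi₁/phi₂)/(Z₂−Z₁)
β = ln(0.284/0.028) / (5.4 − 1.4) = ln(10.14) / 4 = 2.3168 / 4 = 0.5792 km⁻¹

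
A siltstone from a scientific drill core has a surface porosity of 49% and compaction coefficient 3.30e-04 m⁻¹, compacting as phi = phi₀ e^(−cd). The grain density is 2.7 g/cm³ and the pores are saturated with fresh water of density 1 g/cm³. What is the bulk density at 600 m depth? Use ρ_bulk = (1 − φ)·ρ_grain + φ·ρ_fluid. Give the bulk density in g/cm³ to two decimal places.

Working in km (1 km = 1000 m; c in km⁻¹ = c in m⁻¹ × 1000):
Porosity at depth: phi = 0.49·exp(−0.33×0.6) = 0.49×0.8204 = 0.4020
Bulk density: ρ_b = (1−phi)ρ_g + phi·ρ_f = 0.5980×2.7 + 0.4020×1
       = 1.615 + 0.402 = 2.017 g/cm³

2.02 g/cm³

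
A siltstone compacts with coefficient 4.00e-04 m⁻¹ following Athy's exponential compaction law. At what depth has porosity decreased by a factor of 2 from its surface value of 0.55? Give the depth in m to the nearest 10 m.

1730 m

Working in km (1 km = 1000 m; c in km⁻¹ = c in m⁻¹ × 1000):
phi/phi₀ = 1/2 ⇒ exp(−c·d) = 1/2 ⇒ d = ln(2) / c
d = 0.6931 / 0.4 = 1.733 km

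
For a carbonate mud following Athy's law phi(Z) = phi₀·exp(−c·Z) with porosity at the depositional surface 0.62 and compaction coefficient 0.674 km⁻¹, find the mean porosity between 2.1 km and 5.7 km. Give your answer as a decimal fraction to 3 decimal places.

0.057

⟨phi⟩ = (1/(Z₂−Z₁)) ∫ phi₀ e^(−cZ) dZ = phi₀·(e^(−c·Z₁) − e^(−c·Z₂)) / (c·(Z₂−Z₁))
e^(−0.674×2.1) = 0.2428; e^(−0.674×5.7) = 0.0215
⟨phi⟩ = 0.62 × (0.2428 − 0.0215) / (0.674 × 3.6) = 0.62 × 0.0912 = 0.0566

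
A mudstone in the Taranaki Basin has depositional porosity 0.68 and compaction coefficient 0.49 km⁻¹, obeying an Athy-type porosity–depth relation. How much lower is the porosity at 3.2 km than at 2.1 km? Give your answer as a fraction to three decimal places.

φ(2.1) = 0.68·e^(−0.49×2.1) = 0.2430
φ(3.2) = 0.68·e^(−0.49×3.2) = 0.1418
Δφ = 0.2430 − 0.1418 = 0.1013

0.101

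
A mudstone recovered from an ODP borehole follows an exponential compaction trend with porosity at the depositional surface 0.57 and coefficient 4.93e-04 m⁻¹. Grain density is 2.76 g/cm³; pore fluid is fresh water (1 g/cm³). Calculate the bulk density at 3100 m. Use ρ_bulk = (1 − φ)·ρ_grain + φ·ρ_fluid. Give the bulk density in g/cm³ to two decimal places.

2.54 g/cm³

Working in km (1 km = 1000 m; β in km⁻¹ = β in m⁻¹ × 1000):
Porosity at depth: phi = 0.57·exp(−0.493×3.1) = 0.57×0.2169 = 0.1236
Bulk density: ρ_b = (1−phi)ρ_g + phi·ρ_f = 0.8764×2.76 + 0.1236×1
       = 2.419 + 0.124 = 2.542 g/cm³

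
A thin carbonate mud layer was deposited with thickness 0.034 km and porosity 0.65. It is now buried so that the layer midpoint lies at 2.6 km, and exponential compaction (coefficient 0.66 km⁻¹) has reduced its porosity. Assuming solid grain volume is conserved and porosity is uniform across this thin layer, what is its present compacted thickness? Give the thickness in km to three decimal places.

Porosity at 2.6 km: φ = 0.65·exp(−0.66×2.6) = 0.1169
Solid-volume conservation: h(1−φ) = h₀(1−φ₀) ⇒ h = h₀·(1−φ₀)/(1−φ)
h = 0.034 × (1 − 0.65)/(1 − 0.1169) = 0.034 × 0.3963 = 0.0135 km

0.013 km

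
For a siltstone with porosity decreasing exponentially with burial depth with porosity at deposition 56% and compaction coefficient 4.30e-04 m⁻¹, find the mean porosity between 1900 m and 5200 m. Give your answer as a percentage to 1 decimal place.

13.2%

Working in km (1 km = 1000 m; β in km⁻¹ = β in m⁻¹ × 1000):
⟨n⟩ = (1/(z₂−z₁)) ∫ n₀ e^(−βz) dz = n₀·(e^(−β·z₁) − e^(−β·z₂)) / (β·(z₂−z₁))
e^(−0.43×1.9) = 0.4418; e^(−0.43×5.2) = 0.1069
⟨n⟩ = 0.56 × (0.4418 − 0.1069) / (0.43 × 3.3) = 0.56 × 0.2360 = 0.1322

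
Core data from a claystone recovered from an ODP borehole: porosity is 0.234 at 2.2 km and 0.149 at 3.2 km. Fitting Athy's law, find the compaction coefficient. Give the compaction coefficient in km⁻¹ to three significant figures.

Athy: phi(Z) = phi₀ e^(−kZ) ⇒ phi₁/phi₂ = e^{k(Z₂−Z₁)} ⇒ k = ln(phi₁/phi₂)/(Z₂−Z₁)
k = ln(0.234/0.149) / (3.2 − 2.2) = ln(1.57) / 1 = 0.4514 / 1 = 0.4514 km⁻¹

0.451 km⁻¹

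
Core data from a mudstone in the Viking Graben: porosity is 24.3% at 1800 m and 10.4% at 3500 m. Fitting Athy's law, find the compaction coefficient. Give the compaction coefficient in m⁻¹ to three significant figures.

0.000499 m⁻¹

Working in km (1 km = 1000 m; k in km⁻¹ = k in m⁻¹ × 1000):
Athy: phi(Z) = phi₀ e^(−kZ) ⇒ phi₁/phi₂ = e^{k(Z₂−Z₁)} ⇒ k = ln(phi₁/phi₂)/(Z₂−Z₁)
k = ln(0.243/0.104) / (3.5 − 1.8) = ln(2.337) / 1.7 = 0.8487 / 1.7 = 0.4992 km⁻¹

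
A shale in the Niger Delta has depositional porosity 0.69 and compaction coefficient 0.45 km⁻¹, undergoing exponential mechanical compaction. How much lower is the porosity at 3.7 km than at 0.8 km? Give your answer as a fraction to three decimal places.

0.351

phi(0.8) = 0.69·e^(−0.45×0.8) = 0.4814
phi(3.7) = 0.69·e^(−0.45×3.7) = 0.1305
Δphi = 0.4814 − 0.1305 = 0.3509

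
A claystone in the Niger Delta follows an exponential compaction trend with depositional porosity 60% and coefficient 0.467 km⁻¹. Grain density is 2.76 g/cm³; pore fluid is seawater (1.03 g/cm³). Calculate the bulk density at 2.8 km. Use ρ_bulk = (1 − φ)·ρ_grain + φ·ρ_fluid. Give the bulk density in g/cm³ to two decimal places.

Porosity at depth: n = 0.6·exp(−0.467×2.8) = 0.6×0.2705 = 0.1623
Bulk density: ρ_b = (1−n)ρ_g + n·ρ_f = 0.8377×2.76 + 0.1623×1.03
       = 2.312 + 0.167 = 2.479 g/cm³

2.48 g/cm³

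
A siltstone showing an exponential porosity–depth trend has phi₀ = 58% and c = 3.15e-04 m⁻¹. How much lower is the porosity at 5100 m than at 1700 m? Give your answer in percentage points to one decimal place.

Working in km (1 km = 1000 m; c in km⁻¹ = c in m⁻¹ × 1000):
phi(1.7) = 0.58·e^(−0.315×1.7) = 0.3395
phi(5.1) = 0.58·e^(−0.315×5.1) = 0.1163
Δphi = 0.3395 − 0.1163 = 0.2232

22.3 percentage points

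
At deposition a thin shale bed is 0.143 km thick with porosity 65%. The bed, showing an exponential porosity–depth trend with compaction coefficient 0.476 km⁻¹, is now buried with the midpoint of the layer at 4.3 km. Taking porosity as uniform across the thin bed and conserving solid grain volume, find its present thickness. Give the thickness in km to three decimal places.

Porosity at 4.3 km: phi = 0.65·exp(−0.476×4.3) = 0.0839
Solid-volume conservation: h(1−phi) = h₀(1−phi₀) ⇒ h = h₀·(1−phi₀)/(1−phi)
h = 0.143 × (1 − 0.65)/(1 − 0.0839) = 0.143 × 0.3821 = 0.0546 km

0.055 km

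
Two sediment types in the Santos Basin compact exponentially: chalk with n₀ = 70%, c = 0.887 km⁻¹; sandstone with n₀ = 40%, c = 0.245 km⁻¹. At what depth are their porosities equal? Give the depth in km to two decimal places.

0.87 km

Set n₀ₐ e^(−cₐz) = n₀ᵦ e^(−cᵦz) ⇒ ln(n₀ₐ/n₀ᵦ) = (cₐ − cᵦ)·z
z = ln(0.7/0.4) / (0.887 − 0.245) = 0.5596 / 0.642 = 0.872 km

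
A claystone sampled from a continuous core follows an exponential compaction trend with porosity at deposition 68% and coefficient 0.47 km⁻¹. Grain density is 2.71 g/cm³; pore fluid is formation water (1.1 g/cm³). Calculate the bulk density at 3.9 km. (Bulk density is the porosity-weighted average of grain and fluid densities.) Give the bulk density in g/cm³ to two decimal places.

2.53 g/cm³

Porosity at depth: n = 0.68·exp(−0.47×3.9) = 0.68×0.1599 = 0.1088
Bulk density: ρ_b = (1−n)ρ_g + n·ρ_f = 0.8912×2.71 + 0.1088×1.1
       = 2.415 + 0.120 = 2.535 g/cm³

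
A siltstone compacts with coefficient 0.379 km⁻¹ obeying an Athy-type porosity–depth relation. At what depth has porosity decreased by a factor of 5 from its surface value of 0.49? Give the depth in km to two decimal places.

phi/phi₀ = 1/5 ⇒ exp(−k·Z) = 1/5 ⇒ Z = ln(5) / k
Z = 1.6094 / 0.379 = 4.247 km

4.25 km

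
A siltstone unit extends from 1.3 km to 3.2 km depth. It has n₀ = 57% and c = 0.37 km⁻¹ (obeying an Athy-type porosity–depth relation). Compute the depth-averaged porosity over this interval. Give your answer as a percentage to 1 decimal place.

25.3%

⟨n⟩ = (1/(d₂−d₁)) ∫ n₀ e^(−cd) dd = n₀·(e^(−c·d₁) − e^(−c·d₂)) / (c·(d₂−d₁))
e^(−0.37×1.3) = 0.6182; e^(−0.37×3.2) = 0.3061
⟨n⟩ = 0.57 × (0.6182 − 0.3061) / (0.37 × 1.9) = 0.57 × 0.4440 = 0.2531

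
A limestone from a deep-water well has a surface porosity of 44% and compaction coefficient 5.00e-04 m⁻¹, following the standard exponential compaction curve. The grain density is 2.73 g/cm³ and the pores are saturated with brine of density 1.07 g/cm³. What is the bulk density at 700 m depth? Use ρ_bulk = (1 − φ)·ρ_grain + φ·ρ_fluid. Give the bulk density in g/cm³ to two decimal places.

2.22 g/cm³

Working in km (1 km = 1000 m; β in km⁻¹ = β in m⁻¹ × 1000):
Porosity at depth: φ = 0.44·exp(−0.5×0.7) = 0.44×0.7047 = 0.3101
Bulk density: ρ_b = (1−φ)ρ_g + φ·ρ_f = 0.6899×2.73 + 0.3101×1.07
       = 1.884 + 0.332 = 2.215 g/cm³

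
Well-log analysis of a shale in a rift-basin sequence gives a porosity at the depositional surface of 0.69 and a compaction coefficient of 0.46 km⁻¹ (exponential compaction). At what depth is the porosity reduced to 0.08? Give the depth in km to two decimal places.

4.68 km

Invert Athy's law: z = ln(n₀/n) / c
z = ln(0.69/0.08) / 0.46 = ln(8.625) / 0.46 = 2.1547 / 0.46 = 4.684 km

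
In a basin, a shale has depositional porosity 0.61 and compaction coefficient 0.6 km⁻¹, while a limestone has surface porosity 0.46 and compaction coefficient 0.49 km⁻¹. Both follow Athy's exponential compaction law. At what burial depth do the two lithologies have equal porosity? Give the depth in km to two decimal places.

Set n₀ₐ e^(−cₐd) = n₀ᵦ e^(−cᵦd) ⇒ ln(n₀ₐ/n₀ᵦ) = (cₐ − cᵦ)·d
d = ln(0.61/0.46) / (0.6 − 0.49) = 0.2822 / 0.11 = 2.566 km

2.57 km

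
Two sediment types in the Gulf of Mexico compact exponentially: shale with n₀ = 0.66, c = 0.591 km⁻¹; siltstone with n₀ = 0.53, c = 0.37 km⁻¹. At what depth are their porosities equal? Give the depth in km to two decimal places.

0.99 km

Set n₀ₐ e^(−cₐd) = n₀ᵦ e^(−cᵦd) ⇒ ln(n₀ₐ/n₀ᵦ) = (cₐ − cᵦ)·d
d = ln(0.66/0.53) / (0.591 − 0.37) = 0.2194 / 0.221 = 0.993 km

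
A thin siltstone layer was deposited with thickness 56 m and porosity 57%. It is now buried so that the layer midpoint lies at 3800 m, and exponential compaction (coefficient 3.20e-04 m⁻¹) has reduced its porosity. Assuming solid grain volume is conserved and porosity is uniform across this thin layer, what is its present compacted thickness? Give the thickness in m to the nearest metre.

Working in km (1 km = 1000 m; β in km⁻¹ = β in m⁻¹ × 1000):
Porosity at 3.8 km: φ = 0.57·exp(−0.32×3.8) = 0.1690
Solid-volume conservation: h(1−φ) = h₀(1−φ₀) ⇒ h = h₀·(1−φ₀)/(1−φ)
h = 0.056 × (1 − 0.57)/(1 − 0.1690) = 0.056 × 0.5174 = 0.0290 km

29 m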